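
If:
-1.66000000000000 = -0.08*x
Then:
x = 20.75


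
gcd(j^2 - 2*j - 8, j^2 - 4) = j + 2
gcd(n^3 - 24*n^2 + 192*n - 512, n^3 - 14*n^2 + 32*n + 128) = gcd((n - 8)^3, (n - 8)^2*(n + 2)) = n^2 - 16*n + 64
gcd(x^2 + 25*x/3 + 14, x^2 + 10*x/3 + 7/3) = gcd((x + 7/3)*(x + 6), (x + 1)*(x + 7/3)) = x + 7/3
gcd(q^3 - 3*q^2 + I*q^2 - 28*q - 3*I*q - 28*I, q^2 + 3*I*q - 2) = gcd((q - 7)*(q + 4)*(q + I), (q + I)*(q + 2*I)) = q + I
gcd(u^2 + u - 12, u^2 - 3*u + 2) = 1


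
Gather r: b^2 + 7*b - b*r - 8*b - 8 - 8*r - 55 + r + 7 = b^2 - b + r*(-b - 7) - 56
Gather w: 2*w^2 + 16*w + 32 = 2*w^2 + 16*w + 32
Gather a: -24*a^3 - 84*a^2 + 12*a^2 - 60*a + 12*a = -24*a^3 - 72*a^2 - 48*a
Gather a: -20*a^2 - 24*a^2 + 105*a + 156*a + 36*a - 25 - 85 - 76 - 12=-44*a^2 + 297*a - 198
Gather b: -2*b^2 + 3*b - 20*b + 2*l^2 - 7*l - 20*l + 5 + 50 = -2*b^2 - 17*b + 2*l^2 - 27*l + 55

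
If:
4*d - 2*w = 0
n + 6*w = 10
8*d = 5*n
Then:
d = 25/34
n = 20/17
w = 25/17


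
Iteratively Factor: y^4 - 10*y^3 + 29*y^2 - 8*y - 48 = (y + 1)*(y^3 - 11*y^2 + 40*y - 48) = (y - 4)*(y + 1)*(y^2 - 7*y + 12) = (y - 4)*(y - 3)*(y + 1)*(y - 4)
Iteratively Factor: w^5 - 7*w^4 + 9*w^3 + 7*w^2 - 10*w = (w + 1)*(w^4 - 8*w^3 + 17*w^2 - 10*w) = w*(w + 1)*(w^3 - 8*w^2 + 17*w - 10) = w*(w - 2)*(w + 1)*(w^2 - 6*w + 5) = w*(w - 5)*(w - 2)*(w + 1)*(w - 1)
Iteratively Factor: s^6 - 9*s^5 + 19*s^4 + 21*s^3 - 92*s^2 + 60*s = (s + 2)*(s^5 - 11*s^4 + 41*s^3 - 61*s^2 + 30*s) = (s - 1)*(s + 2)*(s^4 - 10*s^3 + 31*s^2 - 30*s) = (s - 5)*(s - 1)*(s + 2)*(s^3 - 5*s^2 + 6*s) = (s - 5)*(s - 2)*(s - 1)*(s + 2)*(s^2 - 3*s) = (s - 5)*(s - 3)*(s - 2)*(s - 1)*(s + 2)*(s)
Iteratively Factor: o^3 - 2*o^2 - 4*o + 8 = (o + 2)*(o^2 - 4*o + 4) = (o - 2)*(o + 2)*(o - 2)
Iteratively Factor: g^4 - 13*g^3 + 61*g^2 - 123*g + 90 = (g - 3)*(g^3 - 10*g^2 + 31*g - 30) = (g - 3)*(g - 2)*(g^2 - 8*g + 15) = (g - 5)*(g - 3)*(g - 2)*(g - 3)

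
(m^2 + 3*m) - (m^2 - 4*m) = 7*m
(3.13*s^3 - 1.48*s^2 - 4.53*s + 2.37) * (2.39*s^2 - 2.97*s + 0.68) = 7.4807*s^5 - 12.8333*s^4 - 4.3027*s^3 + 18.112*s^2 - 10.1193*s + 1.6116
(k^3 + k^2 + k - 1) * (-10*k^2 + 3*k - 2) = -10*k^5 - 7*k^4 - 9*k^3 + 11*k^2 - 5*k + 2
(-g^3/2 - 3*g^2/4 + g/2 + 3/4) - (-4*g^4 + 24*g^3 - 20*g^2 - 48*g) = 4*g^4 - 49*g^3/2 + 77*g^2/4 + 97*g/2 + 3/4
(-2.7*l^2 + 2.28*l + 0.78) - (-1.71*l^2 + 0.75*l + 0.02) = -0.99*l^2 + 1.53*l + 0.76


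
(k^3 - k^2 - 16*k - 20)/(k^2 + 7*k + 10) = (k^2 - 3*k - 10)/(k + 5)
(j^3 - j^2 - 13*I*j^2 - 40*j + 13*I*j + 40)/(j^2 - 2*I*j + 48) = (j^2 - j*(1 + 5*I) + 5*I)/(j + 6*I)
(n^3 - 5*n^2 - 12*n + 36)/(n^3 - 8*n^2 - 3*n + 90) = (n - 2)/(n - 5)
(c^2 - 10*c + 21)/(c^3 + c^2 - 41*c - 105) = (c - 3)/(c^2 + 8*c + 15)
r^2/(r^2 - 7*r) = r/(r - 7)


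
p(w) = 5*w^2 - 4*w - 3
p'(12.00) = 116.00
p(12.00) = 669.00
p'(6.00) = 56.00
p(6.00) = 153.00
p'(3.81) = 34.10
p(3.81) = 54.34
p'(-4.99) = -53.90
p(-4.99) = 141.46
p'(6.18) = 57.80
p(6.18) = 163.24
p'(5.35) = 49.50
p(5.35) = 118.71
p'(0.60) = 2.00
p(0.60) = -3.60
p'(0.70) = 3.00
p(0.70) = -3.35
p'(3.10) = 27.00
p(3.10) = 32.65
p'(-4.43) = -48.30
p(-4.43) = 112.84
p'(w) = 10*w - 4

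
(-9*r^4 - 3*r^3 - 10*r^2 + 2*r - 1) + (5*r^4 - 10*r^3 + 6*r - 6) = -4*r^4 - 13*r^3 - 10*r^2 + 8*r - 7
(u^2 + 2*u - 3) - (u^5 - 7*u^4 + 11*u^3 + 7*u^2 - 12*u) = -u^5 + 7*u^4 - 11*u^3 - 6*u^2 + 14*u - 3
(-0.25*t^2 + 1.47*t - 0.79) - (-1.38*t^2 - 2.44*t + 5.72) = 1.13*t^2 + 3.91*t - 6.51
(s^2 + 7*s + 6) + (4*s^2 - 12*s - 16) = 5*s^2 - 5*s - 10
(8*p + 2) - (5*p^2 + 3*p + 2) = -5*p^2 + 5*p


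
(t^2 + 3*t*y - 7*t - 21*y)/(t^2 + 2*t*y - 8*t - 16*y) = (t^2 + 3*t*y - 7*t - 21*y)/(t^2 + 2*t*y - 8*t - 16*y)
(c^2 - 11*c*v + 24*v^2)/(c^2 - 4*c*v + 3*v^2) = (-c + 8*v)/(-c + v)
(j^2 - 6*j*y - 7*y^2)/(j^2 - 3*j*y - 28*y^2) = (j + y)/(j + 4*y)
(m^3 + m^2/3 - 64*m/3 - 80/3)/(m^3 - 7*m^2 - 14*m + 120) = (m + 4/3)/(m - 6)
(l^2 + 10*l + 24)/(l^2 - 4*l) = (l^2 + 10*l + 24)/(l*(l - 4))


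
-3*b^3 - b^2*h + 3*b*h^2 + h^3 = (-b + h)*(b + h)*(3*b + h)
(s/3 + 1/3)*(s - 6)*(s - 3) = s^3/3 - 8*s^2/3 + 3*s + 6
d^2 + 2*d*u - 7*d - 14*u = (d - 7)*(d + 2*u)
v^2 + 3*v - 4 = (v - 1)*(v + 4)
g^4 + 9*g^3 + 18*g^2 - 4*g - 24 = (g - 1)*(g + 2)^2*(g + 6)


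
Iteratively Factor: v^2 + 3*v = (v)*(v + 3)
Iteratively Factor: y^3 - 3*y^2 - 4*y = (y - 4)*(y^2 + y) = y*(y - 4)*(y + 1)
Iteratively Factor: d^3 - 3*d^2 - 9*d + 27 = (d - 3)*(d^2 - 9) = (d - 3)*(d + 3)*(d - 3)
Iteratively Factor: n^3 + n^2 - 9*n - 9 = (n + 1)*(n^2 - 9) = (n + 1)*(n + 3)*(n - 3)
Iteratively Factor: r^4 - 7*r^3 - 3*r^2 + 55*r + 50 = (r + 1)*(r^3 - 8*r^2 + 5*r + 50) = (r - 5)*(r + 1)*(r^2 - 3*r - 10) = (r - 5)*(r + 1)*(r + 2)*(r - 5)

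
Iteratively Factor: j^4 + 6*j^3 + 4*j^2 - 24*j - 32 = (j + 2)*(j^3 + 4*j^2 - 4*j - 16) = (j + 2)*(j + 4)*(j^2 - 4) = (j - 2)*(j + 2)*(j + 4)*(j + 2)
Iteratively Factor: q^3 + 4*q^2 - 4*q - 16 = (q + 4)*(q^2 - 4) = (q - 2)*(q + 4)*(q + 2)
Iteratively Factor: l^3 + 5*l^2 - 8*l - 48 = (l - 3)*(l^2 + 8*l + 16) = (l - 3)*(l + 4)*(l + 4)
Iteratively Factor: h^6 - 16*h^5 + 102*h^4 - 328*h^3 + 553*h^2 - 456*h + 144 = (h - 4)*(h^5 - 12*h^4 + 54*h^3 - 112*h^2 + 105*h - 36) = (h - 4)*(h - 1)*(h^4 - 11*h^3 + 43*h^2 - 69*h + 36) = (h - 4)^2*(h - 1)*(h^3 - 7*h^2 + 15*h - 9) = (h - 4)^2*(h - 1)^2*(h^2 - 6*h + 9) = (h - 4)^2*(h - 3)*(h - 1)^2*(h - 3)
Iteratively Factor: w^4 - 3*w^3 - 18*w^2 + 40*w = (w + 4)*(w^3 - 7*w^2 + 10*w) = w*(w + 4)*(w^2 - 7*w + 10) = w*(w - 5)*(w + 4)*(w - 2)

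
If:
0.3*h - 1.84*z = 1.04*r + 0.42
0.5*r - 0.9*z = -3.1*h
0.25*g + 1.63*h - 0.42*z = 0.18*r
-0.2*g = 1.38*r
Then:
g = 0.04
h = -0.07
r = -0.01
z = -0.24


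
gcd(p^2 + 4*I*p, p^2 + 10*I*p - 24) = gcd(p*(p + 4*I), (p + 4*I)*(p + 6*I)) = p + 4*I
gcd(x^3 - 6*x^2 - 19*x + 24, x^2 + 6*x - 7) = x - 1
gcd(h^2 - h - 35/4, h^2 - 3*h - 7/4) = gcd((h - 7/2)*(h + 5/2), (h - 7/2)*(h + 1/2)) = h - 7/2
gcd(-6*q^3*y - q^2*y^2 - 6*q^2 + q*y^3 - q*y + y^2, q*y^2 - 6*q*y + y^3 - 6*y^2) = 1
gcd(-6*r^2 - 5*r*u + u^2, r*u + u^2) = r + u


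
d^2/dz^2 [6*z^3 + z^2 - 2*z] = 36*z + 2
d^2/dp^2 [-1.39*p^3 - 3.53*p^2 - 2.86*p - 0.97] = -8.34*p - 7.06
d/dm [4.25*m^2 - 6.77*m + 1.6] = 8.5*m - 6.77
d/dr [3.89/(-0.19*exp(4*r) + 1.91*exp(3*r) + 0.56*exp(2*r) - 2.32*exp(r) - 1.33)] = (2.9564*exp(3*r) - 22.2897*exp(2*r) - 4.3568*exp(r) + 9.0248)*exp(r)/(0.19*exp(4*r) - 1.91*exp(3*r) - 0.56*exp(2*r) + 2.32*exp(r) + 1.33)^2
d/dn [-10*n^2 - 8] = -20*n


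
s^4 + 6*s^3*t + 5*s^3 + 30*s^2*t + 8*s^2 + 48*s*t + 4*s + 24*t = (s + 1)*(s + 2)^2*(s + 6*t)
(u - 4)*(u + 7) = u^2 + 3*u - 28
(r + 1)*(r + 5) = r^2 + 6*r + 5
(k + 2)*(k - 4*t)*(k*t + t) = k^3*t - 4*k^2*t^2 + 3*k^2*t - 12*k*t^2 + 2*k*t - 8*t^2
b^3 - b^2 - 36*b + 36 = (b - 6)*(b - 1)*(b + 6)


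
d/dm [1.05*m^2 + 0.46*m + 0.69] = 2.1*m + 0.46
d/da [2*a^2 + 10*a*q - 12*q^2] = 4*a + 10*q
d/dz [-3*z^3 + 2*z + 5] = 2 - 9*z^2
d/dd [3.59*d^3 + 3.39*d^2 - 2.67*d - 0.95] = 10.77*d^2 + 6.78*d - 2.67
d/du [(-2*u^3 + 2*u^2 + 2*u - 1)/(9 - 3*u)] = (4*u^3 - 20*u^2 + 12*u + 5)/(3*(u^2 - 6*u + 9))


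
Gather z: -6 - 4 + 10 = 0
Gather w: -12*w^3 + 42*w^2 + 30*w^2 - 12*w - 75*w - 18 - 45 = -12*w^3 + 72*w^2 - 87*w - 63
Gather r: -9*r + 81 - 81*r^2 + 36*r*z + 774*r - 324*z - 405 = -81*r^2 + r*(36*z + 765) - 324*z - 324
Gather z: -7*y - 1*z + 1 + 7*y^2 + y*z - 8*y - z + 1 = 7*y^2 - 15*y + z*(y - 2) + 2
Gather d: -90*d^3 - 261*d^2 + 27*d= -90*d^3 - 261*d^2 + 27*d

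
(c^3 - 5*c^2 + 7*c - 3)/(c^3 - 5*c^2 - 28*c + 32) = (c^2 - 4*c + 3)/(c^2 - 4*c - 32)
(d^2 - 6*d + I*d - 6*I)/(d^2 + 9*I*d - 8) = (d - 6)/(d + 8*I)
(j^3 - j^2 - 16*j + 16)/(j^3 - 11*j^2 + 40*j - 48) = (j^2 + 3*j - 4)/(j^2 - 7*j + 12)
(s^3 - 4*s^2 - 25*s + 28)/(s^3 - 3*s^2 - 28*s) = (s - 1)/s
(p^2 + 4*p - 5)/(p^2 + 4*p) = (p^2 + 4*p - 5)/(p*(p + 4))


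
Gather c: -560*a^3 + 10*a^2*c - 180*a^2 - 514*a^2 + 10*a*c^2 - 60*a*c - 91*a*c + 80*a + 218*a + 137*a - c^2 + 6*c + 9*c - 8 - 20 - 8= -560*a^3 - 694*a^2 + 435*a + c^2*(10*a - 1) + c*(10*a^2 - 151*a + 15) - 36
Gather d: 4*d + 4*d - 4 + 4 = 8*d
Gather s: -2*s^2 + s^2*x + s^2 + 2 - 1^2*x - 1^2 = s^2*(x - 1) - x + 1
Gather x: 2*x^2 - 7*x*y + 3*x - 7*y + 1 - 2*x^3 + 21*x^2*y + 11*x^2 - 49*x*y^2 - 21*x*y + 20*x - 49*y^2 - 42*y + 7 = -2*x^3 + x^2*(21*y + 13) + x*(-49*y^2 - 28*y + 23) - 49*y^2 - 49*y + 8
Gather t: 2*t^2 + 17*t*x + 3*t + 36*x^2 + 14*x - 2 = 2*t^2 + t*(17*x + 3) + 36*x^2 + 14*x - 2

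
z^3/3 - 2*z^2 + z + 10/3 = (z/3 + 1/3)*(z - 5)*(z - 2)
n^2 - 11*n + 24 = (n - 8)*(n - 3)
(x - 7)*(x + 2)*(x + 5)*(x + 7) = x^4 + 7*x^3 - 39*x^2 - 343*x - 490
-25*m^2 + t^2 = (-5*m + t)*(5*m + t)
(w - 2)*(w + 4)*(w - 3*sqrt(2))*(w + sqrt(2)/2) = w^4 - 5*sqrt(2)*w^3/2 + 2*w^3 - 11*w^2 - 5*sqrt(2)*w^2 - 6*w + 20*sqrt(2)*w + 24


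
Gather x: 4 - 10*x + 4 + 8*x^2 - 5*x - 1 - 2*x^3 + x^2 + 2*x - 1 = -2*x^3 + 9*x^2 - 13*x + 6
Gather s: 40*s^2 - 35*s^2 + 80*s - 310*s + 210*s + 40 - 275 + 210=5*s^2 - 20*s - 25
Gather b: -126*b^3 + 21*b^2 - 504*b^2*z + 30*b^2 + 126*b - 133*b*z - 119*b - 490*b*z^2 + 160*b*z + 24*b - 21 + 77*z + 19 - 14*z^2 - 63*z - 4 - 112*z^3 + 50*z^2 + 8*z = -126*b^3 + b^2*(51 - 504*z) + b*(-490*z^2 + 27*z + 31) - 112*z^3 + 36*z^2 + 22*z - 6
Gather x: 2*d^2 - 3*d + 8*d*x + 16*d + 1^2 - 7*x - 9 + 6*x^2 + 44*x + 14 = 2*d^2 + 13*d + 6*x^2 + x*(8*d + 37) + 6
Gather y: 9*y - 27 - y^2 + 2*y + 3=-y^2 + 11*y - 24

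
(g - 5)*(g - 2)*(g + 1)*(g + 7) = g^4 + g^3 - 39*g^2 + 31*g + 70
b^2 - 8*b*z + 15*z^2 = (b - 5*z)*(b - 3*z)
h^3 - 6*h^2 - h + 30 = (h - 5)*(h - 3)*(h + 2)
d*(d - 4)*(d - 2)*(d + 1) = d^4 - 5*d^3 + 2*d^2 + 8*d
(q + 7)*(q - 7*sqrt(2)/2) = q^2 - 7*sqrt(2)*q/2 + 7*q - 49*sqrt(2)/2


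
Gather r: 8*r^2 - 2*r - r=8*r^2 - 3*r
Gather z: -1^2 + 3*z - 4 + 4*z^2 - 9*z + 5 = 4*z^2 - 6*z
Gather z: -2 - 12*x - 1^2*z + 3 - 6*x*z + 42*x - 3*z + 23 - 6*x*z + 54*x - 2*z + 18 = 84*x + z*(-12*x - 6) + 42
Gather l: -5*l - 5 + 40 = 35 - 5*l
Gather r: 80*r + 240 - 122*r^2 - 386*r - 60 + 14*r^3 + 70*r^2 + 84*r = 14*r^3 - 52*r^2 - 222*r + 180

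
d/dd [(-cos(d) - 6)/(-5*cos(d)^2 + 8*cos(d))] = (5*sin(d) - 48*sin(d)/cos(d)^2 + 60*tan(d))/(5*cos(d) - 8)^2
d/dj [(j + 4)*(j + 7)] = 2*j + 11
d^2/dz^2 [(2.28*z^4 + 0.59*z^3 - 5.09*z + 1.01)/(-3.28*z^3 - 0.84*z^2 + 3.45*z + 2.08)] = (-5.6843418860808e-14*z^8 - 51.56736*z^6 + 234.817104*z^5 - 233.475096*z^4 - 200.03127*z^3 + 337.237872*z^2 + 14.262168*z - 100.624074)/(35.287552*z^9 + 27.111168*z^8 - 104.406336*z^7 - 123.572352*z^6 + 75.432744*z^5 + 166.815036*z^4 + 37.675191*z^3 - 63.369072*z^2 - 44.77824*z - 8.998912)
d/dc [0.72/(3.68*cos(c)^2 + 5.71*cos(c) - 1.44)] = (5.2992*cos(c) + 4.1112)*sin(c)/(3.68*cos(c)^2 + 5.71*cos(c) - 1.44)^2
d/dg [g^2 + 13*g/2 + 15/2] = 2*g + 13/2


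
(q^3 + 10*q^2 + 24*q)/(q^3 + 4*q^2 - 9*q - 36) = q*(q + 6)/(q^2 - 9)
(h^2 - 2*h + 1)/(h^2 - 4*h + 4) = (h^2 - 2*h + 1)/(h^2 - 4*h + 4)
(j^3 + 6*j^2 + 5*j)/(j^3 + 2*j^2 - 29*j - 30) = j*(j + 5)/(j^2 + j - 30)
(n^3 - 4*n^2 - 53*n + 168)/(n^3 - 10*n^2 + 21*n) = (n^2 - n - 56)/(n*(n - 7))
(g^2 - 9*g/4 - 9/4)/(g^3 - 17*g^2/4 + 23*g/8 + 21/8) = 2*(4*g + 3)/(8*g^2 - 10*g - 7)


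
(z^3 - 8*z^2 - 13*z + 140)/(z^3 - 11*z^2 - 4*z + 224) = (z - 5)/(z - 8)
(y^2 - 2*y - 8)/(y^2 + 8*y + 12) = (y - 4)/(y + 6)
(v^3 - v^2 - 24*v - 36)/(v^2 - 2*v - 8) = (v^2 - 3*v - 18)/(v - 4)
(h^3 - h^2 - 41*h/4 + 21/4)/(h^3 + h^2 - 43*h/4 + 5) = (2*h^2 - h - 21)/(2*h^2 + 3*h - 20)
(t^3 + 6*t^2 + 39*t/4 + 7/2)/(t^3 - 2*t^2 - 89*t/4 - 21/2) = (t + 2)/(t - 6)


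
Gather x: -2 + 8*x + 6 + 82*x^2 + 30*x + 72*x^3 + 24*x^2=72*x^3 + 106*x^2 + 38*x + 4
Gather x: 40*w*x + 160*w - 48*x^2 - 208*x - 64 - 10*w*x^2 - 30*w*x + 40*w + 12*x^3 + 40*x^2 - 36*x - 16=200*w + 12*x^3 + x^2*(-10*w - 8) + x*(10*w - 244) - 80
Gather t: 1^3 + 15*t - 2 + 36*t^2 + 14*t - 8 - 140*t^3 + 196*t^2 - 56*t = -140*t^3 + 232*t^2 - 27*t - 9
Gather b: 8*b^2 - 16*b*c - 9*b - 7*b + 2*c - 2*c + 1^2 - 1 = 8*b^2 + b*(-16*c - 16)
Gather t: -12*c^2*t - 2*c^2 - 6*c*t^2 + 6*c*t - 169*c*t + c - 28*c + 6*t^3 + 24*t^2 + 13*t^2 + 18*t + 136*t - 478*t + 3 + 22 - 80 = -2*c^2 - 27*c + 6*t^3 + t^2*(37 - 6*c) + t*(-12*c^2 - 163*c - 324) - 55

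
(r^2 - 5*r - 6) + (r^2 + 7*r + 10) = 2*r^2 + 2*r + 4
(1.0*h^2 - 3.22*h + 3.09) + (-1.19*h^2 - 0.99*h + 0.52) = -0.19*h^2 - 4.21*h + 3.61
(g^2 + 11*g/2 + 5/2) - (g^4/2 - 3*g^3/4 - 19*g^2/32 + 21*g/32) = -g^4/2 + 3*g^3/4 + 51*g^2/32 + 155*g/32 + 5/2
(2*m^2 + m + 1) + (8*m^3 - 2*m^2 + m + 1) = 8*m^3 + 2*m + 2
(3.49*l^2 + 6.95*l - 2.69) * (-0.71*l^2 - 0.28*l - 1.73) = -2.4779*l^4 - 5.9117*l^3 - 6.0738*l^2 - 11.2703*l + 4.6537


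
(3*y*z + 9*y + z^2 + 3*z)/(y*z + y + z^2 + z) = (3*y*z + 9*y + z^2 + 3*z)/(y*z + y + z^2 + z)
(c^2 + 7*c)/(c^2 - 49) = c/(c - 7)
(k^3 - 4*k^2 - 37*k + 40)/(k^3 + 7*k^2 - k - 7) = (k^2 - 3*k - 40)/(k^2 + 8*k + 7)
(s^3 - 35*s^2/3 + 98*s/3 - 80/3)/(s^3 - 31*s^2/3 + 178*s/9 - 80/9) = 3*(s - 2)/(3*s - 2)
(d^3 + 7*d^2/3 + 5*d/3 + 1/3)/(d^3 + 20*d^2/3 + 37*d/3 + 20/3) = (3*d^2 + 4*d + 1)/(3*d^2 + 17*d + 20)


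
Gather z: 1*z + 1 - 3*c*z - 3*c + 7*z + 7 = -3*c + z*(8 - 3*c) + 8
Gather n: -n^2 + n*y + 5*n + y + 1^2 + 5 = -n^2 + n*(y + 5) + y + 6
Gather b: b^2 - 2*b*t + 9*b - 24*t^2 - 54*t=b^2 + b*(9 - 2*t) - 24*t^2 - 54*t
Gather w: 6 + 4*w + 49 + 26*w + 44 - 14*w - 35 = 16*w + 64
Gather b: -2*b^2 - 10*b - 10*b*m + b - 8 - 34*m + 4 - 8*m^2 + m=-2*b^2 + b*(-10*m - 9) - 8*m^2 - 33*m - 4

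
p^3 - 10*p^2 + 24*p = p*(p - 6)*(p - 4)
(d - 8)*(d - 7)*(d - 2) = d^3 - 17*d^2 + 86*d - 112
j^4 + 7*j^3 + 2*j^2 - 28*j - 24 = (j - 2)*(j + 1)*(j + 2)*(j + 6)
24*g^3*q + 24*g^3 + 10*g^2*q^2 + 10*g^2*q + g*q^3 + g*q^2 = (4*g + q)*(6*g + q)*(g*q + g)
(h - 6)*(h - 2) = h^2 - 8*h + 12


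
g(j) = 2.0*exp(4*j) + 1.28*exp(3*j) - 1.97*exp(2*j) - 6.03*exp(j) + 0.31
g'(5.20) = 8660782541.69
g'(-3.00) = -0.31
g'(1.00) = 468.41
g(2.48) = 42492.90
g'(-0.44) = -3.12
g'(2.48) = 168568.66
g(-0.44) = -3.70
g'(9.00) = 34491895183416300.00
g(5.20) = 2167068541.36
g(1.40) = 569.67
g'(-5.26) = -0.03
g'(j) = 8.0*exp(4*j) + 3.84*exp(3*j) - 3.94*exp(2*j) - 6.03*exp(j)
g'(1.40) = 2330.24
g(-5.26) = 0.28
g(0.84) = 49.26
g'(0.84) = 242.93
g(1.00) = 104.27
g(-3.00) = 0.01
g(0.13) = -3.86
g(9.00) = 8623143986579360.00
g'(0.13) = 7.15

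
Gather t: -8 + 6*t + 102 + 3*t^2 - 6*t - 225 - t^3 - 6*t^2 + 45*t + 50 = -t^3 - 3*t^2 + 45*t - 81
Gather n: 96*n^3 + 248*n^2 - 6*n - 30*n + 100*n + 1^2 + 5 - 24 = 96*n^3 + 248*n^2 + 64*n - 18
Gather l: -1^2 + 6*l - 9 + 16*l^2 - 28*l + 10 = 16*l^2 - 22*l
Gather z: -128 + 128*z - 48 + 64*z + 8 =192*z - 168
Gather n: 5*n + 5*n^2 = 5*n^2 + 5*n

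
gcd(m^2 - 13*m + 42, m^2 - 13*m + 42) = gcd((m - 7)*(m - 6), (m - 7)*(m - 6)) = m^2 - 13*m + 42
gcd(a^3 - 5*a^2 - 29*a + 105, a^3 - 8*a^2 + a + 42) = a^2 - 10*a + 21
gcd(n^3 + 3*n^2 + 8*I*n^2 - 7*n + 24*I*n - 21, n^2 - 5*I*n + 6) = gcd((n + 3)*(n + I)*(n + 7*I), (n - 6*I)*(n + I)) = n + I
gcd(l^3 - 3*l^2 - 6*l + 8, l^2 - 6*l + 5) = l - 1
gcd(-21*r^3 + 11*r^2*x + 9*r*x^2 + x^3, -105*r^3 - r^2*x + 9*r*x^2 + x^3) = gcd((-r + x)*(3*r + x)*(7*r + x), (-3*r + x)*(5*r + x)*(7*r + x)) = 7*r + x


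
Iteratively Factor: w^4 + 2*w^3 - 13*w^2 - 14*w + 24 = (w - 1)*(w^3 + 3*w^2 - 10*w - 24) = (w - 1)*(w + 4)*(w^2 - w - 6) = (w - 3)*(w - 1)*(w + 4)*(w + 2)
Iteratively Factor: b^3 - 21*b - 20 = (b + 1)*(b^2 - b - 20) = (b + 1)*(b + 4)*(b - 5)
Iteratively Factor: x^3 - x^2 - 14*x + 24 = (x - 3)*(x^2 + 2*x - 8) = (x - 3)*(x - 2)*(x + 4)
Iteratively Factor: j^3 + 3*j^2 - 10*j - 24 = (j - 3)*(j^2 + 6*j + 8) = (j - 3)*(j + 2)*(j + 4)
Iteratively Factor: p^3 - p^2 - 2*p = (p)*(p^2 - p - 2) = p*(p - 2)*(p + 1)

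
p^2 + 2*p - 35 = (p - 5)*(p + 7)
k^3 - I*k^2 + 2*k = k*(k - 2*I)*(k + I)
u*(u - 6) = u^2 - 6*u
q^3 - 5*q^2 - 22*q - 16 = (q - 8)*(q + 1)*(q + 2)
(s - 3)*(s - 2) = s^2 - 5*s + 6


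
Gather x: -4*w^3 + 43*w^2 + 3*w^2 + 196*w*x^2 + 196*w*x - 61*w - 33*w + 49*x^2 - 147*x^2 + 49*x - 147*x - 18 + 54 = -4*w^3 + 46*w^2 - 94*w + x^2*(196*w - 98) + x*(196*w - 98) + 36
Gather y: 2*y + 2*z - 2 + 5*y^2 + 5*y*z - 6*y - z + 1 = 5*y^2 + y*(5*z - 4) + z - 1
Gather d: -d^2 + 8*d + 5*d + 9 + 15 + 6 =-d^2 + 13*d + 30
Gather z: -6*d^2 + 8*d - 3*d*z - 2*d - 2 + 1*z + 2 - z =-6*d^2 - 3*d*z + 6*d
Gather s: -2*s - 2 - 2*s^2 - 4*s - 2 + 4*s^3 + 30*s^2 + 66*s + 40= 4*s^3 + 28*s^2 + 60*s + 36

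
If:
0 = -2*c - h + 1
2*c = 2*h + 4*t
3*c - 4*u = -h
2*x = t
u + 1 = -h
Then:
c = 9/7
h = -11/7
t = 10/7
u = 4/7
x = 5/7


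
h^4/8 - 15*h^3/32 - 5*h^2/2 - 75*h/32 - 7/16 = (h/4 + 1/4)*(h/2 + 1)*(h - 7)*(h + 1/4)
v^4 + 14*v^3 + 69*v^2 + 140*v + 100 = (v + 2)^2*(v + 5)^2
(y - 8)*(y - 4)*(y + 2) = y^3 - 10*y^2 + 8*y + 64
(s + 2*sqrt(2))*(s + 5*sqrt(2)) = s^2 + 7*sqrt(2)*s + 20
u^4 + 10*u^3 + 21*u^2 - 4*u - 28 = (u - 1)*(u + 2)^2*(u + 7)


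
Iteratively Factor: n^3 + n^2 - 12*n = (n + 4)*(n^2 - 3*n) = (n - 3)*(n + 4)*(n)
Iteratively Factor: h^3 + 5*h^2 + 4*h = (h + 1)*(h^2 + 4*h) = (h + 1)*(h + 4)*(h)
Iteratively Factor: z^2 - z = (z)*(z - 1)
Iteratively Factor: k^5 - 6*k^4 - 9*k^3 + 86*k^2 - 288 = (k - 3)*(k^4 - 3*k^3 - 18*k^2 + 32*k + 96) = (k - 4)*(k - 3)*(k^3 + k^2 - 14*k - 24) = (k - 4)*(k - 3)*(k + 3)*(k^2 - 2*k - 8) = (k - 4)*(k - 3)*(k + 2)*(k + 3)*(k - 4)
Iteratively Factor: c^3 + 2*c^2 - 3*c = (c - 1)*(c^2 + 3*c) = (c - 1)*(c + 3)*(c)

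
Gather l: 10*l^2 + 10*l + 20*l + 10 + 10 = 10*l^2 + 30*l + 20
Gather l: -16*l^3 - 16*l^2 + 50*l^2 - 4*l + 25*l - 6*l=-16*l^3 + 34*l^2 + 15*l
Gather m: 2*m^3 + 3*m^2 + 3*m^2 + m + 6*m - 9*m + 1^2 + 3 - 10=2*m^3 + 6*m^2 - 2*m - 6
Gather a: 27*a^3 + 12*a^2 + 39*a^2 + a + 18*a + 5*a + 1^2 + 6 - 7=27*a^3 + 51*a^2 + 24*a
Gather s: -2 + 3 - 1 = 0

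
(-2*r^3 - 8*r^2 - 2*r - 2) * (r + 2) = -2*r^4 - 12*r^3 - 18*r^2 - 6*r - 4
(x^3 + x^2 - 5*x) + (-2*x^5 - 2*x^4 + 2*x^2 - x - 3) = -2*x^5 - 2*x^4 + x^3 + 3*x^2 - 6*x - 3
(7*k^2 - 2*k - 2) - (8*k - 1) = 7*k^2 - 10*k - 1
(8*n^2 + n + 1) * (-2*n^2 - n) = -16*n^4 - 10*n^3 - 3*n^2 - n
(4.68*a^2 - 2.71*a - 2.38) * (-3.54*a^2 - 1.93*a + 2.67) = -16.5672*a^4 + 0.561000000000002*a^3 + 26.1511*a^2 - 2.6423*a - 6.3546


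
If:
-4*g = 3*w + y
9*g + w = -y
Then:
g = -2*y/23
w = -5*y/23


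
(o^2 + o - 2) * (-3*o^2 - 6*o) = -3*o^4 - 9*o^3 + 12*o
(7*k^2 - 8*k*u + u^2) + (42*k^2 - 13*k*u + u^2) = 49*k^2 - 21*k*u + 2*u^2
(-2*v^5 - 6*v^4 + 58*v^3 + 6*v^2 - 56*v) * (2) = -4*v^5 - 12*v^4 + 116*v^3 + 12*v^2 - 112*v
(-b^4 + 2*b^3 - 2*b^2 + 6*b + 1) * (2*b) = -2*b^5 + 4*b^4 - 4*b^3 + 12*b^2 + 2*b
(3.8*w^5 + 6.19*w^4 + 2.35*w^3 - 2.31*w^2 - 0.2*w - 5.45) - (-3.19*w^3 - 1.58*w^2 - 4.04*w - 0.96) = 3.8*w^5 + 6.19*w^4 + 5.54*w^3 - 0.73*w^2 + 3.84*w - 4.49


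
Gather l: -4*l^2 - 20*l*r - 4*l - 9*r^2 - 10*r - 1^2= -4*l^2 + l*(-20*r - 4) - 9*r^2 - 10*r - 1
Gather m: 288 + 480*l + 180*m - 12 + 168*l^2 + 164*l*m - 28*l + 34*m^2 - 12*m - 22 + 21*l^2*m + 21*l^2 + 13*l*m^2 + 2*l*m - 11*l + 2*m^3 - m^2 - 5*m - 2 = 189*l^2 + 441*l + 2*m^3 + m^2*(13*l + 33) + m*(21*l^2 + 166*l + 163) + 252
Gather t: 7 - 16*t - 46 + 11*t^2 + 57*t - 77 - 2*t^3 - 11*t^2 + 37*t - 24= -2*t^3 + 78*t - 140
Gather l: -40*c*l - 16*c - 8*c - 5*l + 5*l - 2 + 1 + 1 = -40*c*l - 24*c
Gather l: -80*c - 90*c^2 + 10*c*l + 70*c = -90*c^2 + 10*c*l - 10*c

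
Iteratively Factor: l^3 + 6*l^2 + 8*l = (l)*(l^2 + 6*l + 8) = l*(l + 2)*(l + 4)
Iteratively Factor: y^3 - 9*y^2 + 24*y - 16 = (y - 1)*(y^2 - 8*y + 16) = (y - 4)*(y - 1)*(y - 4)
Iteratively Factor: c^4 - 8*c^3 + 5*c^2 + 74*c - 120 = (c + 3)*(c^3 - 11*c^2 + 38*c - 40) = (c - 5)*(c + 3)*(c^2 - 6*c + 8) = (c - 5)*(c - 2)*(c + 3)*(c - 4)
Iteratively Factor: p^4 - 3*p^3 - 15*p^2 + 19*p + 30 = (p + 3)*(p^3 - 6*p^2 + 3*p + 10) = (p - 2)*(p + 3)*(p^2 - 4*p - 5) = (p - 2)*(p + 1)*(p + 3)*(p - 5)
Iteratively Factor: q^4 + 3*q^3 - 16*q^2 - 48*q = (q + 3)*(q^3 - 16*q) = (q - 4)*(q + 3)*(q^2 + 4*q) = (q - 4)*(q + 3)*(q + 4)*(q)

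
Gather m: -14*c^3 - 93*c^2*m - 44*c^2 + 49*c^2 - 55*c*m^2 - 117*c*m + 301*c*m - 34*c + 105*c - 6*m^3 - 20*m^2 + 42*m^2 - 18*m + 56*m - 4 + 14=-14*c^3 + 5*c^2 + 71*c - 6*m^3 + m^2*(22 - 55*c) + m*(-93*c^2 + 184*c + 38) + 10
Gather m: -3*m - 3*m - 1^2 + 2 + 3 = 4 - 6*m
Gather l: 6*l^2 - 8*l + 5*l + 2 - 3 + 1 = 6*l^2 - 3*l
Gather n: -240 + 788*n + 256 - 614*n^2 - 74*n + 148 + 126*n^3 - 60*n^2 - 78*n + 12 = 126*n^3 - 674*n^2 + 636*n + 176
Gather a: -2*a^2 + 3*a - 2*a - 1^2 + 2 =-2*a^2 + a + 1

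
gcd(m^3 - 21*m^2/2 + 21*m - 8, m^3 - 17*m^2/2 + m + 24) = m^2 - 10*m + 16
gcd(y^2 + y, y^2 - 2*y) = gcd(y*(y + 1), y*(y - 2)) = y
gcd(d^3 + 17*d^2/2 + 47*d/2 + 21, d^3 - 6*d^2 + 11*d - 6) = 1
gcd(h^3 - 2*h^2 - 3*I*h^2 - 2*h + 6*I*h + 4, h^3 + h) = h - I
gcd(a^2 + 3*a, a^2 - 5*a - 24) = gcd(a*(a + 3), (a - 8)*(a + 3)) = a + 3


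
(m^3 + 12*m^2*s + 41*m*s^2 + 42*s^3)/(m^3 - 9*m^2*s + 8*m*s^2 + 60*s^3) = (m^2 + 10*m*s + 21*s^2)/(m^2 - 11*m*s + 30*s^2)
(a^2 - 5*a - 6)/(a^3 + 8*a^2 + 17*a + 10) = (a - 6)/(a^2 + 7*a + 10)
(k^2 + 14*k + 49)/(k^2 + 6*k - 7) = (k + 7)/(k - 1)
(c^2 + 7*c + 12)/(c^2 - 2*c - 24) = (c + 3)/(c - 6)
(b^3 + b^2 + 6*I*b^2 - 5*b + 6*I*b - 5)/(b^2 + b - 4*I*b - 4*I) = (b^2 + 6*I*b - 5)/(b - 4*I)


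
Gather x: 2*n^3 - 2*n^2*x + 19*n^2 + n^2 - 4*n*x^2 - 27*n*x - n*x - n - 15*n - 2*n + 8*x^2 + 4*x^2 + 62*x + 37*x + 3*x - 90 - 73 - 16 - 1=2*n^3 + 20*n^2 - 18*n + x^2*(12 - 4*n) + x*(-2*n^2 - 28*n + 102) - 180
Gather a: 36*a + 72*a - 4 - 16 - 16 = 108*a - 36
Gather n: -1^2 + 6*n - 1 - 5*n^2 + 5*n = -5*n^2 + 11*n - 2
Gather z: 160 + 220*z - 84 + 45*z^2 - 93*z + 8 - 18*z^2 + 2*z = 27*z^2 + 129*z + 84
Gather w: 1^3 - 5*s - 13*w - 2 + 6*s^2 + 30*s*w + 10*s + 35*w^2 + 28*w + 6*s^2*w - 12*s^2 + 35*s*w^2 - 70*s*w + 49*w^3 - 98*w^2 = -6*s^2 + 5*s + 49*w^3 + w^2*(35*s - 63) + w*(6*s^2 - 40*s + 15) - 1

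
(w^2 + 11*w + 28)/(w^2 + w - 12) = (w + 7)/(w - 3)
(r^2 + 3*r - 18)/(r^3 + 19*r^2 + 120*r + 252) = (r - 3)/(r^2 + 13*r + 42)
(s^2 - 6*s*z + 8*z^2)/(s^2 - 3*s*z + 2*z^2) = (-s + 4*z)/(-s + z)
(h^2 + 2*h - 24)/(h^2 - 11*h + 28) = (h + 6)/(h - 7)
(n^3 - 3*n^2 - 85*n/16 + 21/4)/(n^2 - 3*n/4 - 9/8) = (-16*n^3 + 48*n^2 + 85*n - 84)/(2*(-8*n^2 + 6*n + 9))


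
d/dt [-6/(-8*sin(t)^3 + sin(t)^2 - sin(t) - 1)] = 6*(-24*sin(t)^2 + 2*sin(t) - 1)*cos(t)/(8*sin(t)^3 - sin(t)^2 + sin(t) + 1)^2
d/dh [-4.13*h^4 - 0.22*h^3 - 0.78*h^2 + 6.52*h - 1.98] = -16.52*h^3 - 0.66*h^2 - 1.56*h + 6.52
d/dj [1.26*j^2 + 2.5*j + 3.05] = 2.52*j + 2.5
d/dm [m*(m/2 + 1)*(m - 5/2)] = 3*m^2/2 - m/2 - 5/2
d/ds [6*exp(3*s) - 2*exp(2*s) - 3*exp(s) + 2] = (18*exp(2*s) - 4*exp(s) - 3)*exp(s)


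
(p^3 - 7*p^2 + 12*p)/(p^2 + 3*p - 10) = p*(p^2 - 7*p + 12)/(p^2 + 3*p - 10)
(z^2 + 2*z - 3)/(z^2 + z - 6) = (z - 1)/(z - 2)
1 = 1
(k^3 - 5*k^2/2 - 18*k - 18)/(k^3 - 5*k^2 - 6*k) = (k^2 + 7*k/2 + 3)/(k*(k + 1))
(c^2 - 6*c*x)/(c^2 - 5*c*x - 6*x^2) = c/(c + x)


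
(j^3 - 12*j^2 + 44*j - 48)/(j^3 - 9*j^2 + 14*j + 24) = (j - 2)/(j + 1)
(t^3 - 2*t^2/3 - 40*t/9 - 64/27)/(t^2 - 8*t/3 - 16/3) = (t^2 - 2*t - 16/9)/(t - 4)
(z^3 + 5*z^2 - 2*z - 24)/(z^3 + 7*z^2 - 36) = (z + 4)/(z + 6)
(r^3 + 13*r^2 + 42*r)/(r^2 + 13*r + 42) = r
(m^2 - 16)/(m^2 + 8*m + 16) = (m - 4)/(m + 4)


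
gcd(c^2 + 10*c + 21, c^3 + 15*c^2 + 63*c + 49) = c + 7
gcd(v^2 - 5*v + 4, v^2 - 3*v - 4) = v - 4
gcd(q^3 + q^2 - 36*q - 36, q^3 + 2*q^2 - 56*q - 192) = q + 6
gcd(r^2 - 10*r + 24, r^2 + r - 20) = r - 4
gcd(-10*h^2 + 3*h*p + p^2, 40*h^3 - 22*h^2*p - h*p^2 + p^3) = -10*h^2 + 3*h*p + p^2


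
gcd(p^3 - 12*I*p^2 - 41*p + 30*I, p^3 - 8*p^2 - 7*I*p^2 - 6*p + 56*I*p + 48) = p^2 - 7*I*p - 6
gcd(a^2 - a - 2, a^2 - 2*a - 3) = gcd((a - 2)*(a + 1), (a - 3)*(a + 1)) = a + 1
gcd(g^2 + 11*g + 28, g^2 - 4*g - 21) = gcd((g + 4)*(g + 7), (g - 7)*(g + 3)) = 1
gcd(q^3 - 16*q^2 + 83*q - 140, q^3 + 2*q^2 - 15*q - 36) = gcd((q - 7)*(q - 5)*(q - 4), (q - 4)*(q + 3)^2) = q - 4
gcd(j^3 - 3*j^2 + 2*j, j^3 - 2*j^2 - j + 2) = j^2 - 3*j + 2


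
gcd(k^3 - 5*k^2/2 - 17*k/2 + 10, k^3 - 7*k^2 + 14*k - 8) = k^2 - 5*k + 4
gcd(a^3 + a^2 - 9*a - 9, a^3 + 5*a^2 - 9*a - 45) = a^2 - 9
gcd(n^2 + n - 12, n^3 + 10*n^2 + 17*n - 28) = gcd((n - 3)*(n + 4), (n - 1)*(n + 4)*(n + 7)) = n + 4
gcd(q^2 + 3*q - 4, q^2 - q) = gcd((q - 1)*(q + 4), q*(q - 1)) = q - 1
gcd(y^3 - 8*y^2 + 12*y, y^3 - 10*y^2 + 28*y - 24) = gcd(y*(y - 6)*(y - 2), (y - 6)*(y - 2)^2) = y^2 - 8*y + 12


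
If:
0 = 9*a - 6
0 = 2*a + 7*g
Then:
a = 2/3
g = -4/21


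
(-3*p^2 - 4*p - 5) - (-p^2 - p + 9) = -2*p^2 - 3*p - 14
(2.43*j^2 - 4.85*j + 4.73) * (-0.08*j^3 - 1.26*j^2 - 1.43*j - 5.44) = -0.1944*j^5 - 2.6738*j^4 + 2.2577*j^3 - 12.2435*j^2 + 19.6201*j - 25.7312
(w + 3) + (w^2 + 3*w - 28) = w^2 + 4*w - 25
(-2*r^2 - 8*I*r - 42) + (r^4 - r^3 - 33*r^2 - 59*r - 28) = r^4 - r^3 - 35*r^2 - 59*r - 8*I*r - 70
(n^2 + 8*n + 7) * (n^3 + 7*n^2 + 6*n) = n^5 + 15*n^4 + 69*n^3 + 97*n^2 + 42*n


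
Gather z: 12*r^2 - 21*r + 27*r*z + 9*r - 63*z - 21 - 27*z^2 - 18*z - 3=12*r^2 - 12*r - 27*z^2 + z*(27*r - 81) - 24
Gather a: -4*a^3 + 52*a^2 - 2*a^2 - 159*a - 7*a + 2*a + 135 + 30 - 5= -4*a^3 + 50*a^2 - 164*a + 160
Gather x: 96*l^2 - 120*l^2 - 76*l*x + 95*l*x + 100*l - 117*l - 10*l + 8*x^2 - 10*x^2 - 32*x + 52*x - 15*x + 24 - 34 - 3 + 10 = -24*l^2 - 27*l - 2*x^2 + x*(19*l + 5) - 3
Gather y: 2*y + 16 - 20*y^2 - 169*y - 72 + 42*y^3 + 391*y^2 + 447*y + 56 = 42*y^3 + 371*y^2 + 280*y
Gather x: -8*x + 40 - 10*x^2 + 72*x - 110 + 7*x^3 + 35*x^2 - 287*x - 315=7*x^3 + 25*x^2 - 223*x - 385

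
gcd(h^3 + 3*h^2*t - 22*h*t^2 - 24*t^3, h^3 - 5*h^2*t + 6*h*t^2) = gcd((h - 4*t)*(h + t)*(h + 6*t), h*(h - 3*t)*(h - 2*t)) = 1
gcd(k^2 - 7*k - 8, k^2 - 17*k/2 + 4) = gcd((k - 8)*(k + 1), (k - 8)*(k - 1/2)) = k - 8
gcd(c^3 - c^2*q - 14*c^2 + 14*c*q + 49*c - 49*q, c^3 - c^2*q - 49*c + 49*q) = -c^2 + c*q + 7*c - 7*q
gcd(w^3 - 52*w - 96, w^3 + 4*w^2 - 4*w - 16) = w + 2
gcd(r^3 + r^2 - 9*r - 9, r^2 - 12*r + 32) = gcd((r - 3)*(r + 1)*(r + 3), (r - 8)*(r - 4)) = 1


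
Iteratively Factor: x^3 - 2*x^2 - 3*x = (x)*(x^2 - 2*x - 3) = x*(x - 3)*(x + 1)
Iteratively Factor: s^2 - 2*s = (s)*(s - 2)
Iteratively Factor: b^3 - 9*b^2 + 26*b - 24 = (b - 3)*(b^2 - 6*b + 8) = (b - 4)*(b - 3)*(b - 2)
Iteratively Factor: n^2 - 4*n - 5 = (n + 1)*(n - 5)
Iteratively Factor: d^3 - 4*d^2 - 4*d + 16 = (d - 2)*(d^2 - 2*d - 8) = (d - 4)*(d - 2)*(d + 2)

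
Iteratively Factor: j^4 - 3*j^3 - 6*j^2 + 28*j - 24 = (j + 3)*(j^3 - 6*j^2 + 12*j - 8) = (j - 2)*(j + 3)*(j^2 - 4*j + 4) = (j - 2)^2*(j + 3)*(j - 2)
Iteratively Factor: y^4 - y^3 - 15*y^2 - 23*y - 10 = (y + 1)*(y^3 - 2*y^2 - 13*y - 10) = (y - 5)*(y + 1)*(y^2 + 3*y + 2) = (y - 5)*(y + 1)*(y + 2)*(y + 1)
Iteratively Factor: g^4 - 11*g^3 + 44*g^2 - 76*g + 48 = (g - 2)*(g^3 - 9*g^2 + 26*g - 24) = (g - 2)^2*(g^2 - 7*g + 12) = (g - 3)*(g - 2)^2*(g - 4)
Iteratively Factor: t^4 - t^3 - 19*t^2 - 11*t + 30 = (t - 5)*(t^3 + 4*t^2 + t - 6) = (t - 5)*(t - 1)*(t^2 + 5*t + 6) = (t - 5)*(t - 1)*(t + 3)*(t + 2)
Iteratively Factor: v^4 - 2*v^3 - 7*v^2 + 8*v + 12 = (v - 2)*(v^3 - 7*v - 6) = (v - 2)*(v + 2)*(v^2 - 2*v - 3) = (v - 2)*(v + 1)*(v + 2)*(v - 3)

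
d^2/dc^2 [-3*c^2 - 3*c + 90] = -6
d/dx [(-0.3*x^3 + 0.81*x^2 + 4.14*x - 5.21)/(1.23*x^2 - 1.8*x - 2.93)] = (-0.369*x^4 + 1.08*x^3 - 3.9132*x^2 + 8.07*x - 21.5082)/(1.5129*x^4 - 4.428*x^3 - 3.9678*x^2 + 10.548*x + 8.5849)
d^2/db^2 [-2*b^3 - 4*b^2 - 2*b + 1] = -12*b - 8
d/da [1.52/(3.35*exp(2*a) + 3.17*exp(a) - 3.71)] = (-10.184*exp(a) - 4.8184)*exp(a)/(3.35*exp(2*a) + 3.17*exp(a) - 3.71)^2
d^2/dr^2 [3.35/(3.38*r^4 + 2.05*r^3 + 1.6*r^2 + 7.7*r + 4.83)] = (-(135.876*r^2 + 41.205*r + 10.72)*(3.38*r^4 + 2.05*r^3 + 1.6*r^2 + 7.7*r + 4.83) + 3.35*(13.52*r^3 + 6.15*r^2 + 3.2*r + 7.7)*(27.04*r^3 + 12.3*r^2 + 6.4*r + 15.4))/(3.38*r^4 + 2.05*r^3 + 1.6*r^2 + 7.7*r + 4.83)^3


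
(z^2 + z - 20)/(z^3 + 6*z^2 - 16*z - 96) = (z + 5)/(z^2 + 10*z + 24)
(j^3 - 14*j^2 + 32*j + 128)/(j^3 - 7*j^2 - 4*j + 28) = (j^2 - 16*j + 64)/(j^2 - 9*j + 14)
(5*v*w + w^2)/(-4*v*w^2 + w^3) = (-5*v - w)/(w*(4*v - w))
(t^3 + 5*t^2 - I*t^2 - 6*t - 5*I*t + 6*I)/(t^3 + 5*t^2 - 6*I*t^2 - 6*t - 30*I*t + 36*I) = (t - I)/(t - 6*I)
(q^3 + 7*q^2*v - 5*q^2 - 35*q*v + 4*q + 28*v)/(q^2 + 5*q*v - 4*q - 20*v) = (q^2 + 7*q*v - q - 7*v)/(q + 5*v)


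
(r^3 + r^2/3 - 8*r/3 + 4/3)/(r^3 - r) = (3*r^2 + 4*r - 4)/(3*r*(r + 1))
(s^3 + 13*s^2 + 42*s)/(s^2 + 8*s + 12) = s*(s + 7)/(s + 2)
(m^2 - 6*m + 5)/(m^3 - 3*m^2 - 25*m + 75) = (m - 1)/(m^2 + 2*m - 15)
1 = 1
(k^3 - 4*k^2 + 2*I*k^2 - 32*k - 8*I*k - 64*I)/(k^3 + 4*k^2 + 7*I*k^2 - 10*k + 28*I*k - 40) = (k - 8)/(k + 5*I)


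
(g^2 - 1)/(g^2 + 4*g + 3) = (g - 1)/(g + 3)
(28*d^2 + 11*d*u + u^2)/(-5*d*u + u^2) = (28*d^2 + 11*d*u + u^2)/(u*(-5*d + u))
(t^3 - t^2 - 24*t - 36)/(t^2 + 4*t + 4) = (t^2 - 3*t - 18)/(t + 2)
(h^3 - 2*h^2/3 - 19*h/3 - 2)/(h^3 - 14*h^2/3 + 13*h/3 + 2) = (h + 2)/(h - 2)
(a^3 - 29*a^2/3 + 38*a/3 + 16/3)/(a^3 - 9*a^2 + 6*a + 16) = (a + 1/3)/(a + 1)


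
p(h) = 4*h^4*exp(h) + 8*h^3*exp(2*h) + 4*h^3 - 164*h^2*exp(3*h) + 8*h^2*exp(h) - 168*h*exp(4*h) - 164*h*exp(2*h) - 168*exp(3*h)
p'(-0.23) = -290.69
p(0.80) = -6918.52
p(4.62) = -86194271741.01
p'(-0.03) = -728.77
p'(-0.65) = -36.52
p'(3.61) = -5253088652.85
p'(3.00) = -403578320.44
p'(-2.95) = 101.07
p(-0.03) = -144.57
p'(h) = 4*h^4*exp(h) + 16*h^3*exp(2*h) + 16*h^3*exp(h) - 492*h^2*exp(3*h) + 24*h^2*exp(2*h) + 8*h^2*exp(h) + 12*h^2 - 672*h*exp(4*h) - 328*h*exp(3*h) - 328*h*exp(2*h) + 16*h*exp(h) - 168*exp(4*h) - 504*exp(3*h) - 164*exp(2*h)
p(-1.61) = -2.27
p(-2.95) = -82.65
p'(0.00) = -836.00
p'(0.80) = -31155.17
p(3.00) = -95453169.33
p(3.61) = -1249188476.21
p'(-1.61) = 27.96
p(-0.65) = 3.84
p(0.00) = -168.00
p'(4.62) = -360350221822.46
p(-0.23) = -49.17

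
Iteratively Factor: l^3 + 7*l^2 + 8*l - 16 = (l + 4)*(l^2 + 3*l - 4) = (l - 1)*(l + 4)*(l + 4)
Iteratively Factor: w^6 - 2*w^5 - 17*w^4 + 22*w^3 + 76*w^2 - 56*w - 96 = (w - 2)*(w^5 - 17*w^3 - 12*w^2 + 52*w + 48) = (w - 2)*(w + 2)*(w^4 - 2*w^3 - 13*w^2 + 14*w + 24) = (w - 2)^2*(w + 2)*(w^3 - 13*w - 12) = (w - 2)^2*(w + 1)*(w + 2)*(w^2 - w - 12) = (w - 4)*(w - 2)^2*(w + 1)*(w + 2)*(w + 3)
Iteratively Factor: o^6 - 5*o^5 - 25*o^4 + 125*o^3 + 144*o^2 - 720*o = (o - 4)*(o^5 - o^4 - 29*o^3 + 9*o^2 + 180*o) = o*(o - 4)*(o^4 - o^3 - 29*o^2 + 9*o + 180) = o*(o - 4)*(o + 4)*(o^3 - 5*o^2 - 9*o + 45) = o*(o - 4)*(o - 3)*(o + 4)*(o^2 - 2*o - 15) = o*(o - 5)*(o - 4)*(o - 3)*(o + 4)*(o + 3)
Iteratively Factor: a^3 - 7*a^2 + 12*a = (a - 4)*(a^2 - 3*a) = a*(a - 4)*(a - 3)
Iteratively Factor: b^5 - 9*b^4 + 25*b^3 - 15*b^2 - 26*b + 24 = (b - 2)*(b^4 - 7*b^3 + 11*b^2 + 7*b - 12) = (b - 2)*(b - 1)*(b^3 - 6*b^2 + 5*b + 12) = (b - 2)*(b - 1)*(b + 1)*(b^2 - 7*b + 12) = (b - 3)*(b - 2)*(b - 1)*(b + 1)*(b - 4)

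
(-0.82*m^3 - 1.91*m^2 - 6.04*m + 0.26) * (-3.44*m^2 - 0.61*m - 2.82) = 2.8208*m^5 + 7.0706*m^4 + 24.2551*m^3 + 8.1762*m^2 + 16.8742*m - 0.7332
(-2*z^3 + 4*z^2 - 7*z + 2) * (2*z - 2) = -4*z^4 + 12*z^3 - 22*z^2 + 18*z - 4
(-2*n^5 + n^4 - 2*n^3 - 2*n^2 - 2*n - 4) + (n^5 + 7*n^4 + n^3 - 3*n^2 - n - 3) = -n^5 + 8*n^4 - n^3 - 5*n^2 - 3*n - 7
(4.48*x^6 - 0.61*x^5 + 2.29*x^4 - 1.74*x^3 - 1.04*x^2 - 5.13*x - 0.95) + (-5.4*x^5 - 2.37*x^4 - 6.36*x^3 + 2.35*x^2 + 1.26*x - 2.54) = 4.48*x^6 - 6.01*x^5 - 0.0800000000000001*x^4 - 8.1*x^3 + 1.31*x^2 - 3.87*x - 3.49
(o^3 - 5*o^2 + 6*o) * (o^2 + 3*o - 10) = o^5 - 2*o^4 - 19*o^3 + 68*o^2 - 60*o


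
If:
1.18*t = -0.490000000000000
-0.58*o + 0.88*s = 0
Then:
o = 1.51724137931034*s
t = -0.42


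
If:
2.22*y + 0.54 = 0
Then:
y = -0.24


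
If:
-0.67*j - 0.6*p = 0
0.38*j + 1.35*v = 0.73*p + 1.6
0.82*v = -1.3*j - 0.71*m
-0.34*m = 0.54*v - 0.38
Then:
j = -0.27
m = -1.15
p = 0.30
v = 1.43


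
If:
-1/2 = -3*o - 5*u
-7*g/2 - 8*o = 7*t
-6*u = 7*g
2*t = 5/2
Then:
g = -363/686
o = -169/196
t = 5/4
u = 121/196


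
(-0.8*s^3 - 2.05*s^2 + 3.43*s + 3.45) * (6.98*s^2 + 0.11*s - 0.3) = -5.584*s^5 - 14.397*s^4 + 23.9559*s^3 + 25.0733*s^2 - 0.6495*s - 1.035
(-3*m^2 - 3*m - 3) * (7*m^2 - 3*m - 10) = -21*m^4 - 12*m^3 + 18*m^2 + 39*m + 30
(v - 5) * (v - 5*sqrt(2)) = v^2 - 5*sqrt(2)*v - 5*v + 25*sqrt(2)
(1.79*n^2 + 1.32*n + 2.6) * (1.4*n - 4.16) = 2.506*n^3 - 5.5984*n^2 - 1.8512*n - 10.816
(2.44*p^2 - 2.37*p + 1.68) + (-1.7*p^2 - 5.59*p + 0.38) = 0.74*p^2 - 7.96*p + 2.06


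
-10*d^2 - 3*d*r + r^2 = (-5*d + r)*(2*d + r)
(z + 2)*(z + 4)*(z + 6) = z^3 + 12*z^2 + 44*z + 48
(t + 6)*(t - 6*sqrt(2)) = t^2 - 6*sqrt(2)*t + 6*t - 36*sqrt(2)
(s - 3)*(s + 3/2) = s^2 - 3*s/2 - 9/2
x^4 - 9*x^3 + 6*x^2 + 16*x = x*(x - 8)*(x - 2)*(x + 1)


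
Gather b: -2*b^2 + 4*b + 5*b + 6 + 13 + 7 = -2*b^2 + 9*b + 26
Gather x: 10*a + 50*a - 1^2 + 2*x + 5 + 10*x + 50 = 60*a + 12*x + 54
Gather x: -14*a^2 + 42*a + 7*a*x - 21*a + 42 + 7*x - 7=-14*a^2 + 21*a + x*(7*a + 7) + 35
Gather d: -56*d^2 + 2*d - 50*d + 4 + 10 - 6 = -56*d^2 - 48*d + 8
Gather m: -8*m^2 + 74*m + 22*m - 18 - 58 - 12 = -8*m^2 + 96*m - 88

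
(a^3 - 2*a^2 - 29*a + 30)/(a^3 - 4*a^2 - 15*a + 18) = (a + 5)/(a + 3)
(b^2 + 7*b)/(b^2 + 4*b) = (b + 7)/(b + 4)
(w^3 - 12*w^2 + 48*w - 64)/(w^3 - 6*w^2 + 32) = (w - 4)/(w + 2)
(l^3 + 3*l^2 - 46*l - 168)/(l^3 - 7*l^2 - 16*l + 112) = (l + 6)/(l - 4)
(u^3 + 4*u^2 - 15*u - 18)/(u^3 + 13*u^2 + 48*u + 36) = (u - 3)/(u + 6)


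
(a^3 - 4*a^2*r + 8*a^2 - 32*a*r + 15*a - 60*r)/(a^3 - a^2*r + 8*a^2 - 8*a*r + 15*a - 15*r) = (-a + 4*r)/(-a + r)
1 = 1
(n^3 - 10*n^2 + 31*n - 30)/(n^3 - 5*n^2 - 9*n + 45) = (n - 2)/(n + 3)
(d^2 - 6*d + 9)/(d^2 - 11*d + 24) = (d - 3)/(d - 8)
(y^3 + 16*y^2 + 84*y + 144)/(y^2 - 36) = (y^2 + 10*y + 24)/(y - 6)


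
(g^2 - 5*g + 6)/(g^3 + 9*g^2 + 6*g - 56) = (g - 3)/(g^2 + 11*g + 28)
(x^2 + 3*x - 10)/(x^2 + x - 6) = (x + 5)/(x + 3)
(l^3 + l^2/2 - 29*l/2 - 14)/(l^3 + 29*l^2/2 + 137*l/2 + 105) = (l^2 - 3*l - 4)/(l^2 + 11*l + 30)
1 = 1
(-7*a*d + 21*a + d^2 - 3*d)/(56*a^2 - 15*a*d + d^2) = (3 - d)/(8*a - d)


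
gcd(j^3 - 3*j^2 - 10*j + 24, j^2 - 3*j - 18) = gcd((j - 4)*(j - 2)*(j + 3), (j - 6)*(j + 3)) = j + 3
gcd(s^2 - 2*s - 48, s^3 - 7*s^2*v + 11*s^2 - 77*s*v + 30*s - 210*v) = s + 6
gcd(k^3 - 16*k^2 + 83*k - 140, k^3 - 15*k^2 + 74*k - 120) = k^2 - 9*k + 20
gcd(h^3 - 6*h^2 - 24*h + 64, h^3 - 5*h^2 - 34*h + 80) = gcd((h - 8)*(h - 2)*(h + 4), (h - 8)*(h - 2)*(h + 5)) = h^2 - 10*h + 16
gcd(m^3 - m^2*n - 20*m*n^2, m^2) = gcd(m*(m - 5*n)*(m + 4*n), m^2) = m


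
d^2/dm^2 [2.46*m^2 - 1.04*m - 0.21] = 4.92000000000000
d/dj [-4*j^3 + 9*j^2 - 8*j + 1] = -12*j^2 + 18*j - 8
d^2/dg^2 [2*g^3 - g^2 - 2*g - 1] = 12*g - 2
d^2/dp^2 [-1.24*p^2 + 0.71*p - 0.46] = -2.48000000000000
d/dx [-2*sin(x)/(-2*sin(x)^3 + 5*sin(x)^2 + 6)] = 2*(-4*sin(x)^3 + 5*sin(x)^2 - 6)*cos(x)/(-2*sin(x)^3 + 5*sin(x)^2 + 6)^2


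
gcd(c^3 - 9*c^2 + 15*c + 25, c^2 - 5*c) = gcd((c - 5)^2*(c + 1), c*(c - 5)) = c - 5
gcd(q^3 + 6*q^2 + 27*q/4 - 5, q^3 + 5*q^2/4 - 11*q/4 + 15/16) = q^2 + 2*q - 5/4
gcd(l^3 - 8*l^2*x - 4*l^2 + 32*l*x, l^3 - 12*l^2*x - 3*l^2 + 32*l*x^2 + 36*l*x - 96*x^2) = -l + 8*x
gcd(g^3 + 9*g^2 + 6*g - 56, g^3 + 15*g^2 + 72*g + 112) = g^2 + 11*g + 28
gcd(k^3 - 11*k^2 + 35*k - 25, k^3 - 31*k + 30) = k^2 - 6*k + 5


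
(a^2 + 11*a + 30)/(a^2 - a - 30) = (a + 6)/(a - 6)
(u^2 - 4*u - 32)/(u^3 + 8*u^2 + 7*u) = (u^2 - 4*u - 32)/(u*(u^2 + 8*u + 7))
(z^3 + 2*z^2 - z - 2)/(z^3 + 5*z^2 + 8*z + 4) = (z - 1)/(z + 2)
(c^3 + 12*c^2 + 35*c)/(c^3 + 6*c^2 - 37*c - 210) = c/(c - 6)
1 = 1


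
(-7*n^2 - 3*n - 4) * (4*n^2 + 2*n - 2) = -28*n^4 - 26*n^3 - 8*n^2 - 2*n + 8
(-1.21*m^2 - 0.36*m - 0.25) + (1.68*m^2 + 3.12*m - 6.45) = 0.47*m^2 + 2.76*m - 6.7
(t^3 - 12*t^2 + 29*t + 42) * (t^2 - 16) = t^5 - 12*t^4 + 13*t^3 + 234*t^2 - 464*t - 672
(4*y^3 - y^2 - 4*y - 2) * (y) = 4*y^4 - y^3 - 4*y^2 - 2*y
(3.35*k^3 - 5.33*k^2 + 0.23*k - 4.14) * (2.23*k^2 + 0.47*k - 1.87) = 7.4705*k^5 - 10.3114*k^4 - 8.2567*k^3 + 0.843000000000002*k^2 - 2.3759*k + 7.7418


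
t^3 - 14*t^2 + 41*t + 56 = (t - 8)*(t - 7)*(t + 1)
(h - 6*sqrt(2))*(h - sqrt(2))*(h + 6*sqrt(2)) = h^3 - sqrt(2)*h^2 - 72*h + 72*sqrt(2)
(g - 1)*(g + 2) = g^2 + g - 2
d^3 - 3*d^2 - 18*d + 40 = (d - 5)*(d - 2)*(d + 4)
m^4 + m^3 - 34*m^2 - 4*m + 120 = (m - 5)*(m - 2)*(m + 2)*(m + 6)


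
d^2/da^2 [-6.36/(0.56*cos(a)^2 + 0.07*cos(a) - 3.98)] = (7.977984*(1 - cos(a)^2)^2 + 0.747936000000001*cos(a)^3 + 60.720828*cos(a)^2 + 0.276024*cos(a) - 36.390648)/(0.56*cos(a)^2 + 0.07*cos(a) - 3.98)^3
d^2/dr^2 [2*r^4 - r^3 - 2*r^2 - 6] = 24*r^2 - 6*r - 4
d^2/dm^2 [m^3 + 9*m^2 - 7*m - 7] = 6*m + 18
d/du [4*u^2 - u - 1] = 8*u - 1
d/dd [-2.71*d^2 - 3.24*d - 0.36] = -5.42*d - 3.24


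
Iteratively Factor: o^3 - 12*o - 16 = (o + 2)*(o^2 - 2*o - 8) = (o + 2)^2*(o - 4)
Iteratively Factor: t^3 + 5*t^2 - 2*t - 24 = (t - 2)*(t^2 + 7*t + 12) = (t - 2)*(t + 3)*(t + 4)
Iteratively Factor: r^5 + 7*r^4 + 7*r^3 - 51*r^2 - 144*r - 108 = (r + 2)*(r^4 + 5*r^3 - 3*r^2 - 45*r - 54) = (r + 2)*(r + 3)*(r^3 + 2*r^2 - 9*r - 18) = (r + 2)^2*(r + 3)*(r^2 - 9) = (r + 2)^2*(r + 3)^2*(r - 3)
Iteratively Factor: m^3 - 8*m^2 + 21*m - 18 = (m - 3)*(m^2 - 5*m + 6) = (m - 3)*(m - 2)*(m - 3)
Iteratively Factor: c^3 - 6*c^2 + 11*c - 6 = (c - 3)*(c^2 - 3*c + 2) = (c - 3)*(c - 2)*(c - 1)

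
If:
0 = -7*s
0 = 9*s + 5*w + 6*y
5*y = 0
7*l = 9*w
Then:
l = 0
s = 0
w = 0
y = 0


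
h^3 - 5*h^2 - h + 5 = (h - 5)*(h - 1)*(h + 1)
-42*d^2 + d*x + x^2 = (-6*d + x)*(7*d + x)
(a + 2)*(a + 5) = a^2 + 7*a + 10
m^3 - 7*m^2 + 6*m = m*(m - 6)*(m - 1)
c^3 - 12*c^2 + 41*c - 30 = (c - 6)*(c - 5)*(c - 1)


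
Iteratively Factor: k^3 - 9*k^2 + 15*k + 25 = (k - 5)*(k^2 - 4*k - 5) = (k - 5)*(k + 1)*(k - 5)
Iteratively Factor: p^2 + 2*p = (p + 2)*(p)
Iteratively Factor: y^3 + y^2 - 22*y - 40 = (y + 2)*(y^2 - y - 20) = (y - 5)*(y + 2)*(y + 4)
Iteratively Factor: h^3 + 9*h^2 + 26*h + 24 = (h + 2)*(h^2 + 7*h + 12) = (h + 2)*(h + 3)*(h + 4)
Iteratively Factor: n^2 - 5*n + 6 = (n - 2)*(n - 3)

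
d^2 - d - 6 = (d - 3)*(d + 2)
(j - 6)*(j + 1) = j^2 - 5*j - 6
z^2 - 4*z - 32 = (z - 8)*(z + 4)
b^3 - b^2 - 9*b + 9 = (b - 3)*(b - 1)*(b + 3)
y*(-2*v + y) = -2*v*y + y^2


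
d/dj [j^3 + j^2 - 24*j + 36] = 3*j^2 + 2*j - 24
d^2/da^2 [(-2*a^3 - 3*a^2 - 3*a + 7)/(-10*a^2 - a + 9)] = 2*(452*a^3 - 1344*a^2 + 1086*a - 367)/(1000*a^6 + 300*a^5 - 2670*a^4 - 539*a^3 + 2403*a^2 + 243*a - 729)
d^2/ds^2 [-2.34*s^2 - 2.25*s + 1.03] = -4.68000000000000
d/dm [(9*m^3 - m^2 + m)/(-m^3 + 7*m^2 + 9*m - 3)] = (62*m^4 + 164*m^3 - 97*m^2 + 6*m - 3)/(m^6 - 14*m^5 + 31*m^4 + 132*m^3 + 39*m^2 - 54*m + 9)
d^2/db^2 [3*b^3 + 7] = 18*b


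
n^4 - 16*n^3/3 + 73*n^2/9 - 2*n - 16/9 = (n - 8/3)*(n - 2)*(n - 1)*(n + 1/3)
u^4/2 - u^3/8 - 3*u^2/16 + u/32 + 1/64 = (u/2 + 1/4)*(u - 1/2)^2*(u + 1/4)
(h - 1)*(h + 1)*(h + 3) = h^3 + 3*h^2 - h - 3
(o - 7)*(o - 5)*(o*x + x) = o^3*x - 11*o^2*x + 23*o*x + 35*x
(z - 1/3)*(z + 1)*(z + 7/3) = z^3 + 3*z^2 + 11*z/9 - 7/9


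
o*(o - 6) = o^2 - 6*o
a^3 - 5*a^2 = a^2*(a - 5)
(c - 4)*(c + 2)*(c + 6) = c^3 + 4*c^2 - 20*c - 48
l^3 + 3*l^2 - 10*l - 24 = (l - 3)*(l + 2)*(l + 4)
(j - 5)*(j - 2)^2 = j^3 - 9*j^2 + 24*j - 20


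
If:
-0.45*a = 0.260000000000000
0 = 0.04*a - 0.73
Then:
No Solution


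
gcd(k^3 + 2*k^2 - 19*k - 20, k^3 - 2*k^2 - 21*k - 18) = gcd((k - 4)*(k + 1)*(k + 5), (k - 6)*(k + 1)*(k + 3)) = k + 1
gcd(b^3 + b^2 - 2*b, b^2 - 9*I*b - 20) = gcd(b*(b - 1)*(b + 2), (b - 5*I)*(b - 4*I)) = 1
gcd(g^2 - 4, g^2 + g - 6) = g - 2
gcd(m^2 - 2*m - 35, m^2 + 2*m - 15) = m + 5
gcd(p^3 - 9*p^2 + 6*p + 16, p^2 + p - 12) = 1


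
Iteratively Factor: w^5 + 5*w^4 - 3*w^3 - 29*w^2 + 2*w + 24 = (w - 1)*(w^4 + 6*w^3 + 3*w^2 - 26*w - 24) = (w - 1)*(w + 1)*(w^3 + 5*w^2 - 2*w - 24) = (w - 1)*(w + 1)*(w + 3)*(w^2 + 2*w - 8) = (w - 1)*(w + 1)*(w + 3)*(w + 4)*(w - 2)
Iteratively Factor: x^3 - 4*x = (x - 2)*(x^2 + 2*x) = x*(x - 2)*(x + 2)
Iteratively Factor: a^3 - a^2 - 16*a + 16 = (a - 1)*(a^2 - 16) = (a - 4)*(a - 1)*(a + 4)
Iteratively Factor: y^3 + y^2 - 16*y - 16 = (y - 4)*(y^2 + 5*y + 4) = (y - 4)*(y + 4)*(y + 1)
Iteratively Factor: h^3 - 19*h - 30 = (h - 5)*(h^2 + 5*h + 6) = (h - 5)*(h + 2)*(h + 3)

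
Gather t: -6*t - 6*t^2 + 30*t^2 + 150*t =24*t^2 + 144*t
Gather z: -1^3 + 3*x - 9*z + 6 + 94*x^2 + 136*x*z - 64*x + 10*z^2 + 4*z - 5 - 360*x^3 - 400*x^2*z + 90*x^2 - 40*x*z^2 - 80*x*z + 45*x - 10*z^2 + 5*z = -360*x^3 + 184*x^2 - 40*x*z^2 - 16*x + z*(-400*x^2 + 56*x)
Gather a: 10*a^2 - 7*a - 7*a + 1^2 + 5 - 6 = 10*a^2 - 14*a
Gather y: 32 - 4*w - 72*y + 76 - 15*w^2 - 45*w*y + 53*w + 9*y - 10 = -15*w^2 + 49*w + y*(-45*w - 63) + 98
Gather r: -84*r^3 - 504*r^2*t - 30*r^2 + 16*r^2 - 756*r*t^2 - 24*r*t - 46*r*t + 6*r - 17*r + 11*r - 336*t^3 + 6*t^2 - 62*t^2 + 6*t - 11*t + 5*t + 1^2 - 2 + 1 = -84*r^3 + r^2*(-504*t - 14) + r*(-756*t^2 - 70*t) - 336*t^3 - 56*t^2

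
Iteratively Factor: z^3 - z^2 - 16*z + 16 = (z - 1)*(z^2 - 16) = (z - 1)*(z + 4)*(z - 4)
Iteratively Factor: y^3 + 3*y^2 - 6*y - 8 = (y + 4)*(y^2 - y - 2) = (y - 2)*(y + 4)*(y + 1)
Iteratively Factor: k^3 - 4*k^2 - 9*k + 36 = (k - 3)*(k^2 - k - 12) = (k - 4)*(k - 3)*(k + 3)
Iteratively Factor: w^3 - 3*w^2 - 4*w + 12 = (w - 2)*(w^2 - w - 6) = (w - 3)*(w - 2)*(w + 2)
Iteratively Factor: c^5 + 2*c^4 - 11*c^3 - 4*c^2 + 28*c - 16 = (c - 2)*(c^4 + 4*c^3 - 3*c^2 - 10*c + 8) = (c - 2)*(c - 1)*(c^3 + 5*c^2 + 2*c - 8) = (c - 2)*(c - 1)*(c + 2)*(c^2 + 3*c - 4) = (c - 2)*(c - 1)^2*(c + 2)*(c + 4)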